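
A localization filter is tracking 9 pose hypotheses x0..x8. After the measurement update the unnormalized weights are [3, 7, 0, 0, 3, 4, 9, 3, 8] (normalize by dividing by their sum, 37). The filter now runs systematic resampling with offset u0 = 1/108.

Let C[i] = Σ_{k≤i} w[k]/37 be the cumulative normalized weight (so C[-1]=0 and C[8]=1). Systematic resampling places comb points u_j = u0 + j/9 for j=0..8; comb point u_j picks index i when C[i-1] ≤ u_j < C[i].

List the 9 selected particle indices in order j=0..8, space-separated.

0 1 1 4 5 6 6 8 8

C = [3/37, 10/37, 10/37, 10/37, 13/37, 17/37, 26/37, 29/37, 1]
j=0: u_0=1/108 ∈ [0, 3/37) → index 0
j=1: u_1=13/108 ∈ [3/37, 10/37) → index 1
j=2: u_2=25/108 ∈ [3/37, 10/37) → index 1
j=3: u_3=37/108 ∈ [10/37, 13/37) → index 4
j=4: u_4=49/108 ∈ [13/37, 17/37) → index 5
j=5: u_5=61/108 ∈ [17/37, 26/37) → index 6
j=6: u_6=73/108 ∈ [17/37, 26/37) → index 6
j=7: u_7=85/108 ∈ [29/37, 1) → index 8
j=8: u_8=97/108 ∈ [29/37, 1) → index 8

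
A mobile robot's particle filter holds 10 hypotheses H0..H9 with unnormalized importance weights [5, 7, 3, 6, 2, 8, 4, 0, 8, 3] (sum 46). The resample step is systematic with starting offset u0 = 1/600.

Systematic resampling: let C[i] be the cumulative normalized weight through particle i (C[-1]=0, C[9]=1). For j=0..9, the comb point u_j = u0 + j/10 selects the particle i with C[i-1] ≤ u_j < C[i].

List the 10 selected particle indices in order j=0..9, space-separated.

0 0 1 2 3 5 5 6 8 8

C = [5/46, 6/23, 15/46, 21/46, 1/2, 31/46, 35/46, 35/46, 43/46, 1]
j=0: u_0=1/600 ∈ [0, 5/46) → index 0
j=1: u_1=61/600 ∈ [0, 5/46) → index 0
j=2: u_2=121/600 ∈ [5/46, 6/23) → index 1
j=3: u_3=181/600 ∈ [6/23, 15/46) → index 2
j=4: u_4=241/600 ∈ [15/46, 21/46) → index 3
j=5: u_5=301/600 ∈ [1/2, 31/46) → index 5
j=6: u_6=361/600 ∈ [1/2, 31/46) → index 5
j=7: u_7=421/600 ∈ [31/46, 35/46) → index 6
j=8: u_8=481/600 ∈ [35/46, 43/46) → index 8
j=9: u_9=541/600 ∈ [35/46, 43/46) → index 8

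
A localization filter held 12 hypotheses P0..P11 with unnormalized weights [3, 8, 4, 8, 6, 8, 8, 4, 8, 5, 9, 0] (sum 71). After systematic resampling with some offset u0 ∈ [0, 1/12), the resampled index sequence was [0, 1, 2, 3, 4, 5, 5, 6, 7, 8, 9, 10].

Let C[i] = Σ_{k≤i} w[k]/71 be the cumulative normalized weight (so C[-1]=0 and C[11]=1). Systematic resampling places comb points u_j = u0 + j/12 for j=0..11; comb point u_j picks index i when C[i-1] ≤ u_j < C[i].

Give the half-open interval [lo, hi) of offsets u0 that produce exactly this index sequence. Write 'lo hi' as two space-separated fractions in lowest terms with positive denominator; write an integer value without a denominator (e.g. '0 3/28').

0 3/142

C = [3/71, 11/71, 15/71, 23/71, 29/71, 37/71, 45/71, 49/71, 57/71, 62/71, 1, 1]
j=0 picked index 0: u0 ∈ [0, 3/71)
j=1 picked index 1: u0 ∈ [-35/852, 61/852)
j=2 picked index 2: u0 ∈ [-5/426, 19/426)
j=3 picked index 3: u0 ∈ [-11/284, 21/284)
j=4 picked index 4: u0 ∈ [-2/213, 16/213)
j=5 picked index 5: u0 ∈ [-7/852, 89/852)
j=6 picked index 5: u0 ∈ [-13/142, 3/142)
j=7 picked index 6: u0 ∈ [-53/852, 43/852)
j=8 picked index 7: u0 ∈ [-7/213, 5/213)
j=9 picked index 8: u0 ∈ [-17/284, 15/284)
j=10 picked index 9: u0 ∈ [-13/426, 17/426)
j=11 picked index 10: u0 ∈ [-37/852, 1/12)
intersection: [0, 3/142)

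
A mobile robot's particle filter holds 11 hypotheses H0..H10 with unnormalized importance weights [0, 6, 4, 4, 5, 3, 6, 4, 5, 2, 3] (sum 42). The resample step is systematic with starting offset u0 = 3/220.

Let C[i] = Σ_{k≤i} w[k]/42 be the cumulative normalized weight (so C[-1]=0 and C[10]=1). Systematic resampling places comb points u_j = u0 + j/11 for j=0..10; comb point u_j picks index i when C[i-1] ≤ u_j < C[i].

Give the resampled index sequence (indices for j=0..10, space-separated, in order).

1 1 2 3 4 5 6 6 7 8 9

C = [0, 1/7, 5/21, 1/3, 19/42, 11/21, 2/3, 16/21, 37/42, 13/14, 1]
j=0: u_0=3/220 ∈ [0, 1/7) → index 1
j=1: u_1=23/220 ∈ [0, 1/7) → index 1
j=2: u_2=43/220 ∈ [1/7, 5/21) → index 2
j=3: u_3=63/220 ∈ [5/21, 1/3) → index 3
j=4: u_4=83/220 ∈ [1/3, 19/42) → index 4
j=5: u_5=103/220 ∈ [19/42, 11/21) → index 5
j=6: u_6=123/220 ∈ [11/21, 2/3) → index 6
j=7: u_7=13/20 ∈ [11/21, 2/3) → index 6
j=8: u_8=163/220 ∈ [2/3, 16/21) → index 7
j=9: u_9=183/220 ∈ [16/21, 37/42) → index 8
j=10: u_10=203/220 ∈ [37/42, 13/14) → index 9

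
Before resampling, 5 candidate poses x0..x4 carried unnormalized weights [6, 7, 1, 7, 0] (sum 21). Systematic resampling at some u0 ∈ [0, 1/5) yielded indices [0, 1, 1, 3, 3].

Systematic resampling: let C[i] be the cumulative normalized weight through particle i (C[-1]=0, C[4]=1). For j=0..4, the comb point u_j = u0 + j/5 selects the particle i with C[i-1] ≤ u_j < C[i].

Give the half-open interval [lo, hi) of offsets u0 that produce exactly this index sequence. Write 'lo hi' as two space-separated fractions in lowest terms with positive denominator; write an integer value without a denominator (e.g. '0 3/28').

C = [2/7, 13/21, 2/3, 1, 1]
j=0 picked index 0: u0 ∈ [0, 2/7)
j=1 picked index 1: u0 ∈ [3/35, 44/105)
j=2 picked index 1: u0 ∈ [-4/35, 23/105)
j=3 picked index 3: u0 ∈ [1/15, 2/5)
j=4 picked index 3: u0 ∈ [-2/15, 1/5)
intersection: [3/35, 1/5)

3/35 1/5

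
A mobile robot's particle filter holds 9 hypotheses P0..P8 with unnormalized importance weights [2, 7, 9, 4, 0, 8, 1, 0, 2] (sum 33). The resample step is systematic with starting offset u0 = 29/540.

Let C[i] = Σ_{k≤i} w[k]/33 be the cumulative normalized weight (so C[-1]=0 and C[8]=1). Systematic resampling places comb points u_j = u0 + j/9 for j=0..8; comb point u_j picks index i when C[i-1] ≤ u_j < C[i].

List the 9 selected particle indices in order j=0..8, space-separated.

C = [2/33, 3/11, 6/11, 2/3, 2/3, 10/11, 31/33, 31/33, 1]
j=0: u_0=29/540 ∈ [0, 2/33) → index 0
j=1: u_1=89/540 ∈ [2/33, 3/11) → index 1
j=2: u_2=149/540 ∈ [3/11, 6/11) → index 2
j=3: u_3=209/540 ∈ [3/11, 6/11) → index 2
j=4: u_4=269/540 ∈ [3/11, 6/11) → index 2
j=5: u_5=329/540 ∈ [6/11, 2/3) → index 3
j=6: u_6=389/540 ∈ [2/3, 10/11) → index 5
j=7: u_7=449/540 ∈ [2/3, 10/11) → index 5
j=8: u_8=509/540 ∈ [31/33, 1) → index 8

0 1 2 2 2 3 5 5 8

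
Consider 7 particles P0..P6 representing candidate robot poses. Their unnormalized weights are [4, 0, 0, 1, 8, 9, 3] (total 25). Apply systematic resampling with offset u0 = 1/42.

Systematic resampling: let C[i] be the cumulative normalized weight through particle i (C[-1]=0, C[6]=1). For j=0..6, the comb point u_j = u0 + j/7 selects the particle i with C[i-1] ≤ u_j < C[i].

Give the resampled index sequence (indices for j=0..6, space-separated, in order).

C = [4/25, 4/25, 4/25, 1/5, 13/25, 22/25, 1]
j=0: u_0=1/42 ∈ [0, 4/25) → index 0
j=1: u_1=1/6 ∈ [4/25, 1/5) → index 3
j=2: u_2=13/42 ∈ [1/5, 13/25) → index 4
j=3: u_3=19/42 ∈ [1/5, 13/25) → index 4
j=4: u_4=25/42 ∈ [13/25, 22/25) → index 5
j=5: u_5=31/42 ∈ [13/25, 22/25) → index 5
j=6: u_6=37/42 ∈ [22/25, 1) → index 6

0 3 4 4 5 5 6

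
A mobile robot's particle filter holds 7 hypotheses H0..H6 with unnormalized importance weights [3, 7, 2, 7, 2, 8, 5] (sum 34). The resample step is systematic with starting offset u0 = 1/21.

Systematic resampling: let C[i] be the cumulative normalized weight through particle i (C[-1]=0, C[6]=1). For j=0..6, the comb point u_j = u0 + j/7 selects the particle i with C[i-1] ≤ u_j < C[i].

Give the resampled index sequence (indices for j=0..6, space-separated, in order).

0 1 2 3 5 5 6

C = [3/34, 5/17, 6/17, 19/34, 21/34, 29/34, 1]
j=0: u_0=1/21 ∈ [0, 3/34) → index 0
j=1: u_1=4/21 ∈ [3/34, 5/17) → index 1
j=2: u_2=1/3 ∈ [5/17, 6/17) → index 2
j=3: u_3=10/21 ∈ [6/17, 19/34) → index 3
j=4: u_4=13/21 ∈ [21/34, 29/34) → index 5
j=5: u_5=16/21 ∈ [21/34, 29/34) → index 5
j=6: u_6=19/21 ∈ [29/34, 1) → index 6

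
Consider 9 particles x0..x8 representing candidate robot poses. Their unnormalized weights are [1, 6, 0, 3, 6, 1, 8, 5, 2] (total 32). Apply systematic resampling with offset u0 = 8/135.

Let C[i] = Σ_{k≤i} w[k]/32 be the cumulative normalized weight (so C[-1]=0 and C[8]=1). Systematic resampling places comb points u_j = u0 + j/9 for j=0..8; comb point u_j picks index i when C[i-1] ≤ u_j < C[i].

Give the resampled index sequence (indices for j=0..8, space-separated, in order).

1 1 3 4 5 6 6 7 8

C = [1/32, 7/32, 7/32, 5/16, 1/2, 17/32, 25/32, 15/16, 1]
j=0: u_0=8/135 ∈ [1/32, 7/32) → index 1
j=1: u_1=23/135 ∈ [1/32, 7/32) → index 1
j=2: u_2=38/135 ∈ [7/32, 5/16) → index 3
j=3: u_3=53/135 ∈ [5/16, 1/2) → index 4
j=4: u_4=68/135 ∈ [1/2, 17/32) → index 5
j=5: u_5=83/135 ∈ [17/32, 25/32) → index 6
j=6: u_6=98/135 ∈ [17/32, 25/32) → index 6
j=7: u_7=113/135 ∈ [25/32, 15/16) → index 7
j=8: u_8=128/135 ∈ [15/16, 1) → index 8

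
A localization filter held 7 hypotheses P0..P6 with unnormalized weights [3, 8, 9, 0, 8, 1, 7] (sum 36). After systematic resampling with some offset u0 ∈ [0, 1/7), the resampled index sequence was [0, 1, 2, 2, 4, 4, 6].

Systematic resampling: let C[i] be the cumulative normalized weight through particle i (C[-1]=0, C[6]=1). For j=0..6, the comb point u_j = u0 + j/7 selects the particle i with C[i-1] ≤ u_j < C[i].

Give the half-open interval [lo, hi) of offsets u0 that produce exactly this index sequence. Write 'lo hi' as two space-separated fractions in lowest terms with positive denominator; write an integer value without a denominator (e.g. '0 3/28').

C = [1/12, 11/36, 5/9, 5/9, 7/9, 29/36, 1]
j=0 picked index 0: u0 ∈ [0, 1/12)
j=1 picked index 1: u0 ∈ [-5/84, 41/252)
j=2 picked index 2: u0 ∈ [5/252, 17/63)
j=3 picked index 2: u0 ∈ [-31/252, 8/63)
j=4 picked index 4: u0 ∈ [-1/63, 13/63)
j=5 picked index 4: u0 ∈ [-10/63, 4/63)
j=6 picked index 6: u0 ∈ [-13/252, 1/7)
intersection: [5/252, 4/63)

5/252 4/63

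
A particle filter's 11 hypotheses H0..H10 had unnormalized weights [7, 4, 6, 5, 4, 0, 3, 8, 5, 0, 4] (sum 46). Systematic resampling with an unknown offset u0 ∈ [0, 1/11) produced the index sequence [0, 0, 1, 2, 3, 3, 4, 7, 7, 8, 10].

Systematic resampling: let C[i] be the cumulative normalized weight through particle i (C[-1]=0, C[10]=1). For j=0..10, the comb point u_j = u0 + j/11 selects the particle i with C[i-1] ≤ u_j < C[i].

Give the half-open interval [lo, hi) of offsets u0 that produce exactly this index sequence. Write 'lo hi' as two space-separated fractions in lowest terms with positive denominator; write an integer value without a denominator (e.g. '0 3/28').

3/506 5/253

C = [7/46, 11/46, 17/46, 11/23, 13/23, 13/23, 29/46, 37/46, 21/23, 21/23, 1]
j=0 picked index 0: u0 ∈ [0, 7/46)
j=1 picked index 0: u0 ∈ [-1/11, 31/506)
j=2 picked index 1: u0 ∈ [-15/506, 29/506)
j=3 picked index 2: u0 ∈ [-17/506, 49/506)
j=4 picked index 3: u0 ∈ [3/506, 29/253)
j=5 picked index 3: u0 ∈ [-43/506, 6/253)
j=6 picked index 4: u0 ∈ [-17/253, 5/253)
j=7 picked index 7: u0 ∈ [-3/506, 85/506)
j=8 picked index 7: u0 ∈ [-49/506, 39/506)
j=9 picked index 8: u0 ∈ [-7/506, 24/253)
j=10 picked index 10: u0 ∈ [1/253, 1/11)
intersection: [3/506, 5/253)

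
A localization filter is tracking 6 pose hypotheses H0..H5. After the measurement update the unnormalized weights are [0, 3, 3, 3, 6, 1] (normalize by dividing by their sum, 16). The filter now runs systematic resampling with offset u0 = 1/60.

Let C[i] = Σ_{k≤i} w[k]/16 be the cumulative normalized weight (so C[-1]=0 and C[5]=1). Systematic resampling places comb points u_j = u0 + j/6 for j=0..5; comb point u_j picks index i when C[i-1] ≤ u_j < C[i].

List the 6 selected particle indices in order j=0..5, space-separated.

C = [0, 3/16, 3/8, 9/16, 15/16, 1]
j=0: u_0=1/60 ∈ [0, 3/16) → index 1
j=1: u_1=11/60 ∈ [0, 3/16) → index 1
j=2: u_2=7/20 ∈ [3/16, 3/8) → index 2
j=3: u_3=31/60 ∈ [3/8, 9/16) → index 3
j=4: u_4=41/60 ∈ [9/16, 15/16) → index 4
j=5: u_5=17/20 ∈ [9/16, 15/16) → index 4

1 1 2 3 4 4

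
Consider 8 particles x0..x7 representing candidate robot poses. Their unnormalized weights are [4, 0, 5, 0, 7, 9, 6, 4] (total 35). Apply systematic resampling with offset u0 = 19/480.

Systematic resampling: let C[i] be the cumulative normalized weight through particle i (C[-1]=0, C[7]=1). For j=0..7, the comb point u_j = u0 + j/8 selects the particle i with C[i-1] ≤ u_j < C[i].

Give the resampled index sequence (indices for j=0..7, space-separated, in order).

C = [4/35, 4/35, 9/35, 9/35, 16/35, 5/7, 31/35, 1]
j=0: u_0=19/480 ∈ [0, 4/35) → index 0
j=1: u_1=79/480 ∈ [4/35, 9/35) → index 2
j=2: u_2=139/480 ∈ [9/35, 16/35) → index 4
j=3: u_3=199/480 ∈ [9/35, 16/35) → index 4
j=4: u_4=259/480 ∈ [16/35, 5/7) → index 5
j=5: u_5=319/480 ∈ [16/35, 5/7) → index 5
j=6: u_6=379/480 ∈ [5/7, 31/35) → index 6
j=7: u_7=439/480 ∈ [31/35, 1) → index 7

0 2 4 4 5 5 6 7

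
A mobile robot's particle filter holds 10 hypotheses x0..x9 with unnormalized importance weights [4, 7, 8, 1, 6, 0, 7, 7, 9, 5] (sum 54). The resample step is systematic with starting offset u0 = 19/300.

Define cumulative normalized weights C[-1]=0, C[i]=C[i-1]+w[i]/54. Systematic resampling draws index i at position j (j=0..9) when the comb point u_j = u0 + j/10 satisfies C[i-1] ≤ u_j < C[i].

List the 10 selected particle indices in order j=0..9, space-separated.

0 1 2 3 4 6 7 8 8 9

C = [2/27, 11/54, 19/54, 10/27, 13/27, 13/27, 11/18, 20/27, 49/54, 1]
j=0: u_0=19/300 ∈ [0, 2/27) → index 0
j=1: u_1=49/300 ∈ [2/27, 11/54) → index 1
j=2: u_2=79/300 ∈ [11/54, 19/54) → index 2
j=3: u_3=109/300 ∈ [19/54, 10/27) → index 3
j=4: u_4=139/300 ∈ [10/27, 13/27) → index 4
j=5: u_5=169/300 ∈ [13/27, 11/18) → index 6
j=6: u_6=199/300 ∈ [11/18, 20/27) → index 7
j=7: u_7=229/300 ∈ [20/27, 49/54) → index 8
j=8: u_8=259/300 ∈ [20/27, 49/54) → index 8
j=9: u_9=289/300 ∈ [49/54, 1) → index 9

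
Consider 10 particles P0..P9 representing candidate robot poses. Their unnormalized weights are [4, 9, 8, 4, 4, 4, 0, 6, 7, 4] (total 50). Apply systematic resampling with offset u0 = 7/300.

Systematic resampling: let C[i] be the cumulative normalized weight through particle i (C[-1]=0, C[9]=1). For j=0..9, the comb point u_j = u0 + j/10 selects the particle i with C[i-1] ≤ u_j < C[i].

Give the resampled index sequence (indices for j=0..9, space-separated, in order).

0 1 1 2 3 4 5 7 8 9

C = [2/25, 13/50, 21/50, 1/2, 29/50, 33/50, 33/50, 39/50, 23/25, 1]
j=0: u_0=7/300 ∈ [0, 2/25) → index 0
j=1: u_1=37/300 ∈ [2/25, 13/50) → index 1
j=2: u_2=67/300 ∈ [2/25, 13/50) → index 1
j=3: u_3=97/300 ∈ [13/50, 21/50) → index 2
j=4: u_4=127/300 ∈ [21/50, 1/2) → index 3
j=5: u_5=157/300 ∈ [1/2, 29/50) → index 4
j=6: u_6=187/300 ∈ [29/50, 33/50) → index 5
j=7: u_7=217/300 ∈ [33/50, 39/50) → index 7
j=8: u_8=247/300 ∈ [39/50, 23/25) → index 8
j=9: u_9=277/300 ∈ [23/25, 1) → index 9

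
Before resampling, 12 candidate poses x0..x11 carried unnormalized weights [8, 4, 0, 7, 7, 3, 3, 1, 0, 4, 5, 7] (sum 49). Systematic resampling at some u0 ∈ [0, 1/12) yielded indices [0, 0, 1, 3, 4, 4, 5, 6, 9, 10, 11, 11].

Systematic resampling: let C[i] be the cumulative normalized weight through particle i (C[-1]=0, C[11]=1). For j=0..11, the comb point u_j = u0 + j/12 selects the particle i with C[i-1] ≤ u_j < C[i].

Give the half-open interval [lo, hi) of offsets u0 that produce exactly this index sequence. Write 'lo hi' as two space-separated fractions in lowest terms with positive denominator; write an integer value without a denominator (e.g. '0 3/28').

C = [8/49, 12/49, 12/49, 19/49, 26/49, 29/49, 32/49, 33/49, 33/49, 37/49, 6/7, 1]
j=0 picked index 0: u0 ∈ [0, 8/49)
j=1 picked index 0: u0 ∈ [-1/12, 47/588)
j=2 picked index 1: u0 ∈ [-1/294, 23/294)
j=3 picked index 3: u0 ∈ [-1/196, 27/196)
j=4 picked index 4: u0 ∈ [8/147, 29/147)
j=5 picked index 4: u0 ∈ [-17/588, 67/588)
j=6 picked index 5: u0 ∈ [3/98, 9/98)
j=7 picked index 6: u0 ∈ [5/588, 41/588)
j=8 picked index 9: u0 ∈ [1/147, 13/147)
j=9 picked index 10: u0 ∈ [1/196, 3/28)
j=10 picked index 11: u0 ∈ [1/42, 1/6)
j=11 picked index 11: u0 ∈ [-5/84, 1/12)
intersection: [8/147, 41/588)

8/147 41/588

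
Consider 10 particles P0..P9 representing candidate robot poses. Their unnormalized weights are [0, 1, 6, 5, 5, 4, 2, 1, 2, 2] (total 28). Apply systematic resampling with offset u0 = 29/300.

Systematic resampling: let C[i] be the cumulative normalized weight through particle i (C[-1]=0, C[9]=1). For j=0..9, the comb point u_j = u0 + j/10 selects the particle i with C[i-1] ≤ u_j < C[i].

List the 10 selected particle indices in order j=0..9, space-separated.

C = [0, 1/28, 1/4, 3/7, 17/28, 3/4, 23/28, 6/7, 13/14, 1]
j=0: u_0=29/300 ∈ [1/28, 1/4) → index 2
j=1: u_1=59/300 ∈ [1/28, 1/4) → index 2
j=2: u_2=89/300 ∈ [1/4, 3/7) → index 3
j=3: u_3=119/300 ∈ [1/4, 3/7) → index 3
j=4: u_4=149/300 ∈ [3/7, 17/28) → index 4
j=5: u_5=179/300 ∈ [3/7, 17/28) → index 4
j=6: u_6=209/300 ∈ [17/28, 3/4) → index 5
j=7: u_7=239/300 ∈ [3/4, 23/28) → index 6
j=8: u_8=269/300 ∈ [6/7, 13/14) → index 8
j=9: u_9=299/300 ∈ [13/14, 1) → index 9

2 2 3 3 4 4 5 6 8 9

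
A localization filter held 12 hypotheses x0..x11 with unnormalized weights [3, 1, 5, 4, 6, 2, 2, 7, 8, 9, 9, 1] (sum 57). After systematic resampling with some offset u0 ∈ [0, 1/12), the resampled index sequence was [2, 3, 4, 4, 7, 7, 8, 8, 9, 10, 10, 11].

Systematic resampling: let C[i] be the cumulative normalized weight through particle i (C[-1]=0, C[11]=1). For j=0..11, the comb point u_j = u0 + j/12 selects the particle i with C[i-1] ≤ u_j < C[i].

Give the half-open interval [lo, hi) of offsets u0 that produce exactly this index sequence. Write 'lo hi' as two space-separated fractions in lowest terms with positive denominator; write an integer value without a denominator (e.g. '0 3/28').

C = [1/19, 4/57, 3/19, 13/57, 1/3, 7/19, 23/57, 10/19, 2/3, 47/57, 56/57, 1]
j=0 picked index 2: u0 ∈ [4/57, 3/19)
j=1 picked index 3: u0 ∈ [17/228, 11/76)
j=2 picked index 4: u0 ∈ [7/114, 1/6)
j=3 picked index 4: u0 ∈ [-5/228, 1/12)
j=4 picked index 7: u0 ∈ [4/57, 11/57)
j=5 picked index 7: u0 ∈ [-1/76, 25/228)
j=6 picked index 8: u0 ∈ [1/38, 1/6)
j=7 picked index 8: u0 ∈ [-13/228, 1/12)
j=8 picked index 9: u0 ∈ [0, 3/19)
j=9 picked index 10: u0 ∈ [17/228, 53/228)
j=10 picked index 10: u0 ∈ [-1/114, 17/114)
j=11 picked index 11: u0 ∈ [5/76, 1/12)
intersection: [17/228, 1/12)

17/228 1/12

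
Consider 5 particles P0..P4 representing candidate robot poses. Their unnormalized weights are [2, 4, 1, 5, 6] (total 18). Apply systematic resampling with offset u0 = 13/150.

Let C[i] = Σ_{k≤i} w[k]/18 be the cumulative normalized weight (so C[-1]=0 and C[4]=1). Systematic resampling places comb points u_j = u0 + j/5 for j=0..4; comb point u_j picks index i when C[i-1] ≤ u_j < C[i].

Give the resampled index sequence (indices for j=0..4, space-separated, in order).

C = [1/9, 1/3, 7/18, 2/3, 1]
j=0: u_0=13/150 ∈ [0, 1/9) → index 0
j=1: u_1=43/150 ∈ [1/9, 1/3) → index 1
j=2: u_2=73/150 ∈ [7/18, 2/3) → index 3
j=3: u_3=103/150 ∈ [2/3, 1) → index 4
j=4: u_4=133/150 ∈ [2/3, 1) → index 4

0 1 3 4 4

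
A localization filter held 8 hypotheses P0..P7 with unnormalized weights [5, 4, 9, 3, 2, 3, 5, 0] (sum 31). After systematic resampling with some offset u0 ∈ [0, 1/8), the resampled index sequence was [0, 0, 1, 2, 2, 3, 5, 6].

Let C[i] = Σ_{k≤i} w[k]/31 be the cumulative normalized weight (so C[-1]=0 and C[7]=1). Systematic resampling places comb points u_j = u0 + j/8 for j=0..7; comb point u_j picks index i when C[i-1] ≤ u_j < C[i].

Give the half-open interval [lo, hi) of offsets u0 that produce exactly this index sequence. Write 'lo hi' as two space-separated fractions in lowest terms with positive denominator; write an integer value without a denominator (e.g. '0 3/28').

0 9/248

C = [5/31, 9/31, 18/31, 21/31, 23/31, 26/31, 1, 1]
j=0 picked index 0: u0 ∈ [0, 5/31)
j=1 picked index 0: u0 ∈ [-1/8, 9/248)
j=2 picked index 1: u0 ∈ [-11/124, 5/124)
j=3 picked index 2: u0 ∈ [-21/248, 51/248)
j=4 picked index 2: u0 ∈ [-13/62, 5/62)
j=5 picked index 3: u0 ∈ [-11/248, 13/248)
j=6 picked index 5: u0 ∈ [-1/124, 11/124)
j=7 picked index 6: u0 ∈ [-9/248, 1/8)
intersection: [0, 9/248)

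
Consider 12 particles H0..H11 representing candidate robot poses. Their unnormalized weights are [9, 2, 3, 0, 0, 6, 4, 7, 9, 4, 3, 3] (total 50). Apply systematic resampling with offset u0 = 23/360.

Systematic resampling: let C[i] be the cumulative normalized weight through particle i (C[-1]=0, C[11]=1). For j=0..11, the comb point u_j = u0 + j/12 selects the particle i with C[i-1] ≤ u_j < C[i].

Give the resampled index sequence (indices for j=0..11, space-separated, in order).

C = [9/50, 11/50, 7/25, 7/25, 7/25, 2/5, 12/25, 31/50, 4/5, 22/25, 47/50, 1]
j=0: u_0=23/360 ∈ [0, 9/50) → index 0
j=1: u_1=53/360 ∈ [0, 9/50) → index 0
j=2: u_2=83/360 ∈ [11/50, 7/25) → index 2
j=3: u_3=113/360 ∈ [7/25, 2/5) → index 5
j=4: u_4=143/360 ∈ [7/25, 2/5) → index 5
j=5: u_5=173/360 ∈ [12/25, 31/50) → index 7
j=6: u_6=203/360 ∈ [12/25, 31/50) → index 7
j=7: u_7=233/360 ∈ [31/50, 4/5) → index 8
j=8: u_8=263/360 ∈ [31/50, 4/5) → index 8
j=9: u_9=293/360 ∈ [4/5, 22/25) → index 9
j=10: u_10=323/360 ∈ [22/25, 47/50) → index 10
j=11: u_11=353/360 ∈ [47/50, 1) → index 11

0 0 2 5 5 7 7 8 8 9 10 11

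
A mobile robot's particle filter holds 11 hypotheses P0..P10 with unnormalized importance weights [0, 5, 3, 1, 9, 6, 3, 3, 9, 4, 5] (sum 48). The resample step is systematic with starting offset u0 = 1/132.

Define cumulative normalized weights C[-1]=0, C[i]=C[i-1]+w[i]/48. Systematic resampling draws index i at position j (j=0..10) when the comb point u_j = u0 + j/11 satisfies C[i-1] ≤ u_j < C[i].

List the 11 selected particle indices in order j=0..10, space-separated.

C = [0, 5/48, 1/6, 3/16, 3/8, 1/2, 9/16, 5/8, 13/16, 43/48, 1]
j=0: u_0=1/132 ∈ [0, 5/48) → index 1
j=1: u_1=13/132 ∈ [0, 5/48) → index 1
j=2: u_2=25/132 ∈ [3/16, 3/8) → index 4
j=3: u_3=37/132 ∈ [3/16, 3/8) → index 4
j=4: u_4=49/132 ∈ [3/16, 3/8) → index 4
j=5: u_5=61/132 ∈ [3/8, 1/2) → index 5
j=6: u_6=73/132 ∈ [1/2, 9/16) → index 6
j=7: u_7=85/132 ∈ [5/8, 13/16) → index 8
j=8: u_8=97/132 ∈ [5/8, 13/16) → index 8
j=9: u_9=109/132 ∈ [13/16, 43/48) → index 9
j=10: u_10=11/12 ∈ [43/48, 1) → index 10

1 1 4 4 4 5 6 8 8 9 10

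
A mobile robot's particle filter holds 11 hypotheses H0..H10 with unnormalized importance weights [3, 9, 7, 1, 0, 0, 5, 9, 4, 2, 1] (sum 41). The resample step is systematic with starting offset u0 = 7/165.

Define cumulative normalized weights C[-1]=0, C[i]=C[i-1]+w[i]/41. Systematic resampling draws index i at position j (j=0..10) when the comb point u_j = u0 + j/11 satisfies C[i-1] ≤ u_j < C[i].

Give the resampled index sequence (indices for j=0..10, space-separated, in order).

0 1 1 2 2 6 6 7 7 8 9

C = [3/41, 12/41, 19/41, 20/41, 20/41, 20/41, 25/41, 34/41, 38/41, 40/41, 1]
j=0: u_0=7/165 ∈ [0, 3/41) → index 0
j=1: u_1=2/15 ∈ [3/41, 12/41) → index 1
j=2: u_2=37/165 ∈ [3/41, 12/41) → index 1
j=3: u_3=52/165 ∈ [12/41, 19/41) → index 2
j=4: u_4=67/165 ∈ [12/41, 19/41) → index 2
j=5: u_5=82/165 ∈ [20/41, 25/41) → index 6
j=6: u_6=97/165 ∈ [20/41, 25/41) → index 6
j=7: u_7=112/165 ∈ [25/41, 34/41) → index 7
j=8: u_8=127/165 ∈ [25/41, 34/41) → index 7
j=9: u_9=142/165 ∈ [34/41, 38/41) → index 8
j=10: u_10=157/165 ∈ [38/41, 40/41) → index 9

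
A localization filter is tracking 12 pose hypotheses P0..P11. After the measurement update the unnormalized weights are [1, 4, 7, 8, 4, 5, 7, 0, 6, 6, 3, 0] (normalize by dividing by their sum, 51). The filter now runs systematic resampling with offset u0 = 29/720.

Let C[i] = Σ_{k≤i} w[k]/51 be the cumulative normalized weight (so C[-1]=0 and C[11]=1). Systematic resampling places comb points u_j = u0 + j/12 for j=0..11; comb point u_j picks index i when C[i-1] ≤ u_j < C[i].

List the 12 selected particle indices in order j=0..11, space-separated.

C = [1/51, 5/51, 4/17, 20/51, 8/17, 29/51, 12/17, 12/17, 14/17, 16/17, 1, 1]
j=0: u_0=29/720 ∈ [1/51, 5/51) → index 1
j=1: u_1=89/720 ∈ [5/51, 4/17) → index 2
j=2: u_2=149/720 ∈ [5/51, 4/17) → index 2
j=3: u_3=209/720 ∈ [4/17, 20/51) → index 3
j=4: u_4=269/720 ∈ [4/17, 20/51) → index 3
j=5: u_5=329/720 ∈ [20/51, 8/17) → index 4
j=6: u_6=389/720 ∈ [8/17, 29/51) → index 5
j=7: u_7=449/720 ∈ [29/51, 12/17) → index 6
j=8: u_8=509/720 ∈ [12/17, 14/17) → index 8
j=9: u_9=569/720 ∈ [12/17, 14/17) → index 8
j=10: u_10=629/720 ∈ [14/17, 16/17) → index 9
j=11: u_11=689/720 ∈ [16/17, 1) → index 10

1 2 2 3 3 4 5 6 8 8 9 10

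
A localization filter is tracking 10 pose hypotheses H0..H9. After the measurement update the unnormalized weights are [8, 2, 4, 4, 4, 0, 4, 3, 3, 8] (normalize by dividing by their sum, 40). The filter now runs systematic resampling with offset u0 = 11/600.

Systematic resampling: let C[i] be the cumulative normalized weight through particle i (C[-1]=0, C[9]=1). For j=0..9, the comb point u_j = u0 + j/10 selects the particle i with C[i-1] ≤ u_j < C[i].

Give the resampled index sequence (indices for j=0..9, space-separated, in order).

0 0 1 2 3 4 6 7 9 9

C = [1/5, 1/4, 7/20, 9/20, 11/20, 11/20, 13/20, 29/40, 4/5, 1]
j=0: u_0=11/600 ∈ [0, 1/5) → index 0
j=1: u_1=71/600 ∈ [0, 1/5) → index 0
j=2: u_2=131/600 ∈ [1/5, 1/4) → index 1
j=3: u_3=191/600 ∈ [1/4, 7/20) → index 2
j=4: u_4=251/600 ∈ [7/20, 9/20) → index 3
j=5: u_5=311/600 ∈ [9/20, 11/20) → index 4
j=6: u_6=371/600 ∈ [11/20, 13/20) → index 6
j=7: u_7=431/600 ∈ [13/20, 29/40) → index 7
j=8: u_8=491/600 ∈ [4/5, 1) → index 9
j=9: u_9=551/600 ∈ [4/5, 1) → index 9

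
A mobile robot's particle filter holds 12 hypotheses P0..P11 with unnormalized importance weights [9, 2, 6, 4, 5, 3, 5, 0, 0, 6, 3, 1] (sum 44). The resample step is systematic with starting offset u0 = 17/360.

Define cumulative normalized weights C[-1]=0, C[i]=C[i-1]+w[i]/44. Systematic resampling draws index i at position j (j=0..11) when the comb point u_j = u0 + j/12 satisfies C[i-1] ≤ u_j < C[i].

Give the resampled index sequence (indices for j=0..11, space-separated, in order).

0 0 1 2 2 3 4 5 6 9 9 10

C = [9/44, 1/4, 17/44, 21/44, 13/22, 29/44, 17/22, 17/22, 17/22, 10/11, 43/44, 1]
j=0: u_0=17/360 ∈ [0, 9/44) → index 0
j=1: u_1=47/360 ∈ [0, 9/44) → index 0
j=2: u_2=77/360 ∈ [9/44, 1/4) → index 1
j=3: u_3=107/360 ∈ [1/4, 17/44) → index 2
j=4: u_4=137/360 ∈ [1/4, 17/44) → index 2
j=5: u_5=167/360 ∈ [17/44, 21/44) → index 3
j=6: u_6=197/360 ∈ [21/44, 13/22) → index 4
j=7: u_7=227/360 ∈ [13/22, 29/44) → index 5
j=8: u_8=257/360 ∈ [29/44, 17/22) → index 6
j=9: u_9=287/360 ∈ [17/22, 10/11) → index 9
j=10: u_10=317/360 ∈ [17/22, 10/11) → index 9
j=11: u_11=347/360 ∈ [10/11, 43/44) → index 10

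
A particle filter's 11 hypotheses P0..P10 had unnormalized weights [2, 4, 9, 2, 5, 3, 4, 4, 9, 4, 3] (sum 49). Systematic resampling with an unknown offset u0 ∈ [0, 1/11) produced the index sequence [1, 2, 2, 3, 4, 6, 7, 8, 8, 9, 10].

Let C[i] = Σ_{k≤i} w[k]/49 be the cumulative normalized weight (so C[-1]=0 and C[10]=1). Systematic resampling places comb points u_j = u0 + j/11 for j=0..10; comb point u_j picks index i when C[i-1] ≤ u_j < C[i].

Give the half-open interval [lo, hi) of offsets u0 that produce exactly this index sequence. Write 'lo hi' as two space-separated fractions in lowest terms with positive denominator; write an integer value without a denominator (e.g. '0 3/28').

30/539 40/539

C = [2/49, 6/49, 15/49, 17/49, 22/49, 25/49, 29/49, 33/49, 6/7, 46/49, 1]
j=0 picked index 1: u0 ∈ [2/49, 6/49)
j=1 picked index 2: u0 ∈ [17/539, 116/539)
j=2 picked index 2: u0 ∈ [-32/539, 67/539)
j=3 picked index 3: u0 ∈ [18/539, 40/539)
j=4 picked index 4: u0 ∈ [-9/539, 46/539)
j=5 picked index 6: u0 ∈ [30/539, 74/539)
j=6 picked index 7: u0 ∈ [25/539, 69/539)
j=7 picked index 8: u0 ∈ [20/539, 17/77)
j=8 picked index 8: u0 ∈ [-29/539, 10/77)
j=9 picked index 9: u0 ∈ [3/77, 65/539)
j=10 picked index 10: u0 ∈ [16/539, 1/11)
intersection: [30/539, 40/539)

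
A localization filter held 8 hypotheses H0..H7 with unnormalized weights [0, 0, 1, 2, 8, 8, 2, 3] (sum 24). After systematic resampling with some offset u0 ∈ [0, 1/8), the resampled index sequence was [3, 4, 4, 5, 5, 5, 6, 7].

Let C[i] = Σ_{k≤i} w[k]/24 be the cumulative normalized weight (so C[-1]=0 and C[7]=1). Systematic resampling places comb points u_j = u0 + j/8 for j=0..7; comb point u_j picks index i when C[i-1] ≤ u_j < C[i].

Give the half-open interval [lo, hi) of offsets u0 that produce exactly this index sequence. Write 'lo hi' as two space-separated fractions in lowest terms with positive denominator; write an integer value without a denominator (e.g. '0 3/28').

C = [0, 0, 1/24, 1/8, 11/24, 19/24, 7/8, 1]
j=0 picked index 3: u0 ∈ [1/24, 1/8)
j=1 picked index 4: u0 ∈ [0, 1/3)
j=2 picked index 4: u0 ∈ [-1/8, 5/24)
j=3 picked index 5: u0 ∈ [1/12, 5/12)
j=4 picked index 5: u0 ∈ [-1/24, 7/24)
j=5 picked index 5: u0 ∈ [-1/6, 1/6)
j=6 picked index 6: u0 ∈ [1/24, 1/8)
j=7 picked index 7: u0 ∈ [0, 1/8)
intersection: [1/12, 1/8)

1/12 1/8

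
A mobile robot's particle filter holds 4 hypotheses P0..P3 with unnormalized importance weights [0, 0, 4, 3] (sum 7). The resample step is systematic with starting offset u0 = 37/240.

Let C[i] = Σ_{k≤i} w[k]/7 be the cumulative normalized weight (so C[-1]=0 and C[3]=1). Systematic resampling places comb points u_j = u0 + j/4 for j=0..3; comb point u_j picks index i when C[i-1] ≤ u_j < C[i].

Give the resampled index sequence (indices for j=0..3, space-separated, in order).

2 2 3 3

C = [0, 0, 4/7, 1]
j=0: u_0=37/240 ∈ [0, 4/7) → index 2
j=1: u_1=97/240 ∈ [0, 4/7) → index 2
j=2: u_2=157/240 ∈ [4/7, 1) → index 3
j=3: u_3=217/240 ∈ [4/7, 1) → index 3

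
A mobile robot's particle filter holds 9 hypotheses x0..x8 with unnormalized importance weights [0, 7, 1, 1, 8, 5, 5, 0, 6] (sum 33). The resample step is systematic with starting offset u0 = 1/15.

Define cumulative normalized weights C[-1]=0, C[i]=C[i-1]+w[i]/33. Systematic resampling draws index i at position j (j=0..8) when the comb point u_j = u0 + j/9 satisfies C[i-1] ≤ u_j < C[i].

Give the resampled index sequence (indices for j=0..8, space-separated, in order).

C = [0, 7/33, 8/33, 3/11, 17/33, 2/3, 9/11, 9/11, 1]
j=0: u_0=1/15 ∈ [0, 7/33) → index 1
j=1: u_1=8/45 ∈ [0, 7/33) → index 1
j=2: u_2=13/45 ∈ [3/11, 17/33) → index 4
j=3: u_3=2/5 ∈ [3/11, 17/33) → index 4
j=4: u_4=23/45 ∈ [3/11, 17/33) → index 4
j=5: u_5=28/45 ∈ [17/33, 2/3) → index 5
j=6: u_6=11/15 ∈ [2/3, 9/11) → index 6
j=7: u_7=38/45 ∈ [9/11, 1) → index 8
j=8: u_8=43/45 ∈ [9/11, 1) → index 8

1 1 4 4 4 5 6 8 8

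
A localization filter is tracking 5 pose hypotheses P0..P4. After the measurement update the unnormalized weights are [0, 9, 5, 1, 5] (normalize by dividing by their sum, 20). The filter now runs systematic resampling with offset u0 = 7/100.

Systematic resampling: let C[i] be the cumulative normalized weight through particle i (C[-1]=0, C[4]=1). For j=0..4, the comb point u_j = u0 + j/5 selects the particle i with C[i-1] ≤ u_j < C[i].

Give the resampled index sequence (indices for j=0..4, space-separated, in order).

C = [0, 9/20, 7/10, 3/4, 1]
j=0: u_0=7/100 ∈ [0, 9/20) → index 1
j=1: u_1=27/100 ∈ [0, 9/20) → index 1
j=2: u_2=47/100 ∈ [9/20, 7/10) → index 2
j=3: u_3=67/100 ∈ [9/20, 7/10) → index 2
j=4: u_4=87/100 ∈ [3/4, 1) → index 4

1 1 2 2 4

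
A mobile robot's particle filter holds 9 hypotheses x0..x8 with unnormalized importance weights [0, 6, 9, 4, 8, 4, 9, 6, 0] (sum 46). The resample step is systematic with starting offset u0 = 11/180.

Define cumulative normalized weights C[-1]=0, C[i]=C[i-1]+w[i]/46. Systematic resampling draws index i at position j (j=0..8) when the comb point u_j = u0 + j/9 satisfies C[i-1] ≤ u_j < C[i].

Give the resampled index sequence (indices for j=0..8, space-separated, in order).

C = [0, 3/23, 15/46, 19/46, 27/46, 31/46, 20/23, 1, 1]
j=0: u_0=11/180 ∈ [0, 3/23) → index 1
j=1: u_1=31/180 ∈ [3/23, 15/46) → index 2
j=2: u_2=17/60 ∈ [3/23, 15/46) → index 2
j=3: u_3=71/180 ∈ [15/46, 19/46) → index 3
j=4: u_4=91/180 ∈ [19/46, 27/46) → index 4
j=5: u_5=37/60 ∈ [27/46, 31/46) → index 5
j=6: u_6=131/180 ∈ [31/46, 20/23) → index 6
j=7: u_7=151/180 ∈ [31/46, 20/23) → index 6
j=8: u_8=19/20 ∈ [20/23, 1) → index 7

1 2 2 3 4 5 6 6 7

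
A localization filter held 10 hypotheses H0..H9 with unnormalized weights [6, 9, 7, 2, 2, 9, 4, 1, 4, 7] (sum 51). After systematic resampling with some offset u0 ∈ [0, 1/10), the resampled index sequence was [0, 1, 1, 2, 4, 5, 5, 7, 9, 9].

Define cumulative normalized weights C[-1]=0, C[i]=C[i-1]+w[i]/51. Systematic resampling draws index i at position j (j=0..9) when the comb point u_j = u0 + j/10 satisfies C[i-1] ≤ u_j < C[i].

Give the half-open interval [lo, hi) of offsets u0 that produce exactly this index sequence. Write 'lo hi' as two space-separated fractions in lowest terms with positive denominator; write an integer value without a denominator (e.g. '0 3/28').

C = [2/17, 5/17, 22/51, 8/17, 26/51, 35/51, 13/17, 40/51, 44/51, 1]
j=0 picked index 0: u0 ∈ [0, 2/17)
j=1 picked index 1: u0 ∈ [3/170, 33/170)
j=2 picked index 1: u0 ∈ [-7/85, 8/85)
j=3 picked index 2: u0 ∈ [-1/170, 67/510)
j=4 picked index 4: u0 ∈ [6/85, 28/255)
j=5 picked index 5: u0 ∈ [1/102, 19/102)
j=6 picked index 5: u0 ∈ [-23/255, 22/255)
j=7 picked index 7: u0 ∈ [11/170, 43/510)
j=8 picked index 9: u0 ∈ [16/255, 1/5)
j=9 picked index 9: u0 ∈ [-19/510, 1/10)
intersection: [6/85, 43/510)

6/85 43/510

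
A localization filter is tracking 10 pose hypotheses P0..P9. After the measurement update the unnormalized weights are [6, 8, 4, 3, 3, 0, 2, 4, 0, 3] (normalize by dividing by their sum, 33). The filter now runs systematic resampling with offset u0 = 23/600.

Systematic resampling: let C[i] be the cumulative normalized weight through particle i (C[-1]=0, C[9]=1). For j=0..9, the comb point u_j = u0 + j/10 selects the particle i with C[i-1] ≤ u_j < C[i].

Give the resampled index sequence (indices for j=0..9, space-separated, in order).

C = [2/11, 14/33, 6/11, 7/11, 8/11, 8/11, 26/33, 10/11, 10/11, 1]
j=0: u_0=23/600 ∈ [0, 2/11) → index 0
j=1: u_1=83/600 ∈ [0, 2/11) → index 0
j=2: u_2=143/600 ∈ [2/11, 14/33) → index 1
j=3: u_3=203/600 ∈ [2/11, 14/33) → index 1
j=4: u_4=263/600 ∈ [14/33, 6/11) → index 2
j=5: u_5=323/600 ∈ [14/33, 6/11) → index 2
j=6: u_6=383/600 ∈ [7/11, 8/11) → index 4
j=7: u_7=443/600 ∈ [8/11, 26/33) → index 6
j=8: u_8=503/600 ∈ [26/33, 10/11) → index 7
j=9: u_9=563/600 ∈ [10/11, 1) → index 9

0 0 1 1 2 2 4 6 7 9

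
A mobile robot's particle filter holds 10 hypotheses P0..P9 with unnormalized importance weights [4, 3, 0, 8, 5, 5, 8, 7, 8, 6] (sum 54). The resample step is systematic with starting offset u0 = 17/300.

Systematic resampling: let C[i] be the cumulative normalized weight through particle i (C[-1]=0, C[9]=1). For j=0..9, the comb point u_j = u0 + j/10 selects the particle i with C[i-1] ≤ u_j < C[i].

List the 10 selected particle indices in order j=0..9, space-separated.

0 3 3 4 5 6 7 8 8 9

C = [2/27, 7/54, 7/54, 5/18, 10/27, 25/54, 11/18, 20/27, 8/9, 1]
j=0: u_0=17/300 ∈ [0, 2/27) → index 0
j=1: u_1=47/300 ∈ [7/54, 5/18) → index 3
j=2: u_2=77/300 ∈ [7/54, 5/18) → index 3
j=3: u_3=107/300 ∈ [5/18, 10/27) → index 4
j=4: u_4=137/300 ∈ [10/27, 25/54) → index 5
j=5: u_5=167/300 ∈ [25/54, 11/18) → index 6
j=6: u_6=197/300 ∈ [11/18, 20/27) → index 7
j=7: u_7=227/300 ∈ [20/27, 8/9) → index 8
j=8: u_8=257/300 ∈ [20/27, 8/9) → index 8
j=9: u_9=287/300 ∈ [8/9, 1) → index 9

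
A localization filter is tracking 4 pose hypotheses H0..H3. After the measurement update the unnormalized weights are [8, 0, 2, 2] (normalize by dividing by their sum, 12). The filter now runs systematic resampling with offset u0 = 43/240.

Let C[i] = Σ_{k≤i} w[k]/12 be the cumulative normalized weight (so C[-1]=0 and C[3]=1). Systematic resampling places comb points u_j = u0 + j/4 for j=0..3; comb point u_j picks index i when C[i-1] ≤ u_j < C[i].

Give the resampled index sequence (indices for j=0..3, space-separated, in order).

C = [2/3, 2/3, 5/6, 1]
j=0: u_0=43/240 ∈ [0, 2/3) → index 0
j=1: u_1=103/240 ∈ [0, 2/3) → index 0
j=2: u_2=163/240 ∈ [2/3, 5/6) → index 2
j=3: u_3=223/240 ∈ [5/6, 1) → index 3

0 0 2 3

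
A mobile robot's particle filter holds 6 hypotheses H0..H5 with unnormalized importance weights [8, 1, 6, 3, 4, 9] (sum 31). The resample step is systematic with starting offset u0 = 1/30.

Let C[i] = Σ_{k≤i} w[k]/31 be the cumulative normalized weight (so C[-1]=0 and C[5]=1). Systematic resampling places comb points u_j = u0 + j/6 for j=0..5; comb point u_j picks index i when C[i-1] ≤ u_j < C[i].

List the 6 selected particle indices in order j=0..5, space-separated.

C = [8/31, 9/31, 15/31, 18/31, 22/31, 1]
j=0: u_0=1/30 ∈ [0, 8/31) → index 0
j=1: u_1=1/5 ∈ [0, 8/31) → index 0
j=2: u_2=11/30 ∈ [9/31, 15/31) → index 2
j=3: u_3=8/15 ∈ [15/31, 18/31) → index 3
j=4: u_4=7/10 ∈ [18/31, 22/31) → index 4
j=5: u_5=13/15 ∈ [22/31, 1) → index 5

0 0 2 3 4 5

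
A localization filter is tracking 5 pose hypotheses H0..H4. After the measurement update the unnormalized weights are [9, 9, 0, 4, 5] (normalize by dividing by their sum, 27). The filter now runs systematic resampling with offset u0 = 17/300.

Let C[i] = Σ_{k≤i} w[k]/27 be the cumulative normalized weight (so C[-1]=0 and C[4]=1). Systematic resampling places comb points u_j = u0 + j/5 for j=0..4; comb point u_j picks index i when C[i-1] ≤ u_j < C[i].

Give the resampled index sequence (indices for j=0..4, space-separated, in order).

C = [1/3, 2/3, 2/3, 22/27, 1]
j=0: u_0=17/300 ∈ [0, 1/3) → index 0
j=1: u_1=77/300 ∈ [0, 1/3) → index 0
j=2: u_2=137/300 ∈ [1/3, 2/3) → index 1
j=3: u_3=197/300 ∈ [1/3, 2/3) → index 1
j=4: u_4=257/300 ∈ [22/27, 1) → index 4

0 0 1 1 4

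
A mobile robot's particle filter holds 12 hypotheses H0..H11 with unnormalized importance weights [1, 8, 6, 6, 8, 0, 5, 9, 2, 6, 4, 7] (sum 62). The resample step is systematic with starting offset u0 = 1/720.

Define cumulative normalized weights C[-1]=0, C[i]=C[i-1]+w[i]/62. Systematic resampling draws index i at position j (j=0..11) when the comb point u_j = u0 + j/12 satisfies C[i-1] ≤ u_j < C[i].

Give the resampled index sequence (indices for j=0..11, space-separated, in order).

0 1 2 3 3 4 6 7 7 9 10 11

C = [1/62, 9/62, 15/62, 21/62, 29/62, 29/62, 17/31, 43/62, 45/62, 51/62, 55/62, 1]
j=0: u_0=1/720 ∈ [0, 1/62) → index 0
j=1: u_1=61/720 ∈ [1/62, 9/62) → index 1
j=2: u_2=121/720 ∈ [9/62, 15/62) → index 2
j=3: u_3=181/720 ∈ [15/62, 21/62) → index 3
j=4: u_4=241/720 ∈ [15/62, 21/62) → index 3
j=5: u_5=301/720 ∈ [21/62, 29/62) → index 4
j=6: u_6=361/720 ∈ [29/62, 17/31) → index 6
j=7: u_7=421/720 ∈ [17/31, 43/62) → index 7
j=8: u_8=481/720 ∈ [17/31, 43/62) → index 7
j=9: u_9=541/720 ∈ [45/62, 51/62) → index 9
j=10: u_10=601/720 ∈ [51/62, 55/62) → index 10
j=11: u_11=661/720 ∈ [55/62, 1) → index 11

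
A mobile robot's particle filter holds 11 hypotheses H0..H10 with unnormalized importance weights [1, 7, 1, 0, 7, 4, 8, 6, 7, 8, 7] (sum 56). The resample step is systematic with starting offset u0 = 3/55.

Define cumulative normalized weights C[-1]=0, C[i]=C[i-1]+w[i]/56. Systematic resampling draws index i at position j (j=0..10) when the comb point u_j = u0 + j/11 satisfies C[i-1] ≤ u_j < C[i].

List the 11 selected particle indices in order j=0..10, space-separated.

1 2 4 5 6 7 7 8 9 9 10

C = [1/56, 1/7, 9/56, 9/56, 2/7, 5/14, 1/2, 17/28, 41/56, 7/8, 1]
j=0: u_0=3/55 ∈ [1/56, 1/7) → index 1
j=1: u_1=8/55 ∈ [1/7, 9/56) → index 2
j=2: u_2=13/55 ∈ [9/56, 2/7) → index 4
j=3: u_3=18/55 ∈ [2/7, 5/14) → index 5
j=4: u_4=23/55 ∈ [5/14, 1/2) → index 6
j=5: u_5=28/55 ∈ [1/2, 17/28) → index 7
j=6: u_6=3/5 ∈ [1/2, 17/28) → index 7
j=7: u_7=38/55 ∈ [17/28, 41/56) → index 8
j=8: u_8=43/55 ∈ [41/56, 7/8) → index 9
j=9: u_9=48/55 ∈ [41/56, 7/8) → index 9
j=10: u_10=53/55 ∈ [7/8, 1) → index 10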